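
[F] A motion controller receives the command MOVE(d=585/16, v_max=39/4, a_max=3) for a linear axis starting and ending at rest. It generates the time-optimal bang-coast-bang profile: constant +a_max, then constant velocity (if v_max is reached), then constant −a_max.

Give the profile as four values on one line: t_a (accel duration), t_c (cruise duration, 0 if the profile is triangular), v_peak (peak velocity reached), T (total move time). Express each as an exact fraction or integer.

t_a=13/4 t_c=1/2 v_peak=39/4 T=7

(v_max)²/a_max = (39/4)²/3 = 507/16
585/16 ≥ 507/16 ⇒ cruise phase
t_a = (39/4)/3 = 13/4; v_peak = 39/4
d_cruise = 585/16 − 507/16 = 39/8; t_c = (39/8)/(39/4) = 1/2
T = 2·13/4 + 1/2 = 7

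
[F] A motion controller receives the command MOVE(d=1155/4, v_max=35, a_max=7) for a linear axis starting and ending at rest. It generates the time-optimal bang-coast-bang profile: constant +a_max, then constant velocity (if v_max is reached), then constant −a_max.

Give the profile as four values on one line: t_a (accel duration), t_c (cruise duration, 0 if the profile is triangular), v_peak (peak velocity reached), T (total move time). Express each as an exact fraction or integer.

t_a=5 t_c=13/4 v_peak=35 T=53/4

(v_max)²/a_max = 35²/7 = 175
1155/4 ≥ 175 → trapezoidal
t_a = 35/7 = 5; v_peak = 35
d_cruise = 1155/4 − 175 = 455/4; t_c = (455/4)/35 = 13/4
T = 2·5 + 13/4 = 53/4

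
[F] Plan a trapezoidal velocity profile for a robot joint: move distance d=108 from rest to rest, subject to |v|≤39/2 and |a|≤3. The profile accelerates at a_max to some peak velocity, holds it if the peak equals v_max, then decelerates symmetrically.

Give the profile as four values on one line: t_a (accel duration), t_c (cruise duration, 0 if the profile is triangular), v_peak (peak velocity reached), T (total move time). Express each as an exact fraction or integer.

t_a=6 t_c=0 v_peak=18 T=12

(v_max)²/a_max = (39/2)²/3 = 507/4
108 < 507/4 → triangular
v_peak = √(108·3) = √324 = 18
t_a = 18/3 = 6; t_c = 0
T = 2·6 = 12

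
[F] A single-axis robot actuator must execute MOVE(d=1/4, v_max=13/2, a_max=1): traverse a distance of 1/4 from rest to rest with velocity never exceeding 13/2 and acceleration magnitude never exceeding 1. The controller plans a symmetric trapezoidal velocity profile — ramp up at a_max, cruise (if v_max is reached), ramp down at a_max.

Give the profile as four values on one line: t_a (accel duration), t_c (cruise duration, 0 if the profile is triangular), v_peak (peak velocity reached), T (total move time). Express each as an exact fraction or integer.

vₘ²/aₘ = (13/2)²/1 = 169/4
1/4 < 169/4 so t_c = 0
v_peak = √(1/4·1) = √(1/4) = 1/2
t_a = (1/2)/1 = 1/2; t_c = 0
T = 2·1/2 = 1

t_a=1/2 t_c=0 v_peak=1/2 T=1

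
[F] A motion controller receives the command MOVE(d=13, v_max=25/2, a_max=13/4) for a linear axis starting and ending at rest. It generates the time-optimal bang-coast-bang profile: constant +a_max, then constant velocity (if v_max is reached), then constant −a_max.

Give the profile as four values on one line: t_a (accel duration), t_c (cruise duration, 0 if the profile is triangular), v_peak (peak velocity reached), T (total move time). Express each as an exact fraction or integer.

(v_max)²/a_max = (25/2)²/(13/4) = 625/13
13 < 625/13 so t_c = 0
v_peak = √(13·13/4) = √(169/4) = 13/2
t_a = (13/2)/(13/4) = 2; t_c = 0
T = 2·2 = 4

t_a=2 t_c=0 v_peak=13/2 T=4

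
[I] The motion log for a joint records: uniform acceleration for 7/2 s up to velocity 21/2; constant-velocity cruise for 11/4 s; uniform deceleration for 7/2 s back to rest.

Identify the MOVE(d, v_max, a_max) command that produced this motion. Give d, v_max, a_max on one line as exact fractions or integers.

d=525/8 v_max=21/2 a_max=3

a_max = (21/2)/(7/2) = 3
d_a = ½·21/2·7/2 = 147/8; d_c = 21/2·11/4 = 231/8
d = 2·147/8 + 231/8 = 525/8
t_c = 11/4 > 0 → v_max = v_peak = 21/2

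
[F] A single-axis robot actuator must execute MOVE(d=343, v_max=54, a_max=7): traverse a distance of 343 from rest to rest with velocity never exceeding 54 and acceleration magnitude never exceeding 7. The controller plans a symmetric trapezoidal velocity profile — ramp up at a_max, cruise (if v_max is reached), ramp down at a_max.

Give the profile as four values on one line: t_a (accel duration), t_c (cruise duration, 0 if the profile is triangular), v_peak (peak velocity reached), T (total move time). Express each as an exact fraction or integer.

v_max²/a_max = 54²/7 = 2916/7
343 < 2916/7 → triangular
v_peak = √(343·7) = √2401 = 49
t_a = 49/7 = 7; t_c = 0
T = 2·7 = 14

t_a=7 t_c=0 v_peak=49 T=14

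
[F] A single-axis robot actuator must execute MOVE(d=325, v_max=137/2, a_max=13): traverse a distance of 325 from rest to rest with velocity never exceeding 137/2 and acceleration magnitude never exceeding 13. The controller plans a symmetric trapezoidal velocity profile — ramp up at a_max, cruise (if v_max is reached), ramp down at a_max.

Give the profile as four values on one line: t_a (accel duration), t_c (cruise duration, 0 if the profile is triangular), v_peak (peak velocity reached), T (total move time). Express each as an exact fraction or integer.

t_a=5 t_c=0 v_peak=65 T=10

vₘ²/aₘ = (137/2)²/13 = 18769/52
325 < 18769/52 ⇒ no cruise
v_peak = √(325·13) = √4225 = 65
t_a = 65/13 = 5; t_c = 0
T = 2·5 = 10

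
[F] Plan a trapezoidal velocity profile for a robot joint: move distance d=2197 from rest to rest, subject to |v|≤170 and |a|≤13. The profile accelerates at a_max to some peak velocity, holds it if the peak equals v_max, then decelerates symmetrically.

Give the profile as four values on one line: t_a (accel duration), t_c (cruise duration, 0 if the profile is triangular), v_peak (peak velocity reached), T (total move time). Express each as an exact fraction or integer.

(v_max)²/a_max = 170²/13 = 28900/13
2197 < 28900/13 ⇒ no cruise
v_peak = √(2197·13) = √28561 = 169
t_a = 169/13 = 13; t_c = 0
T = 2·13 = 26

t_a=13 t_c=0 v_peak=169 T=26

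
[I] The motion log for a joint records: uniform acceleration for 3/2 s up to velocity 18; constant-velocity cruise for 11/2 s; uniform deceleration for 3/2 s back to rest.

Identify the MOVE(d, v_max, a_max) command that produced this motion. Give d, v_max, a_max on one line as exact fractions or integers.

a_max = 18/(3/2) = 12
d_a = ½·18·3/2 = 27/2; d_c = 18·11/2 = 99
d = 2·27/2 + 99 = 126
t_c = 11/2 > 0 so v_max = 18

d=126 v_max=18 a_max=12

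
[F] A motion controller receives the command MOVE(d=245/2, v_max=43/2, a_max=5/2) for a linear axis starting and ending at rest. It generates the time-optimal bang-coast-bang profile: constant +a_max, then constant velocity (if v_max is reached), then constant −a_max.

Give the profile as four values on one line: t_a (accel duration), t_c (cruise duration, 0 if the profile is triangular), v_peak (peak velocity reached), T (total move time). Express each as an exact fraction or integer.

vₘ²/aₘ = (43/2)²/(5/2) = 1849/10
245/2 < 1849/10 so t_c = 0
v_peak = √(245/2·5/2) = √(1225/4) = 35/2
t_a = (35/2)/(5/2) = 7; t_c = 0
T = 2·7 = 14

t_a=7 t_c=0 v_peak=35/2 T=14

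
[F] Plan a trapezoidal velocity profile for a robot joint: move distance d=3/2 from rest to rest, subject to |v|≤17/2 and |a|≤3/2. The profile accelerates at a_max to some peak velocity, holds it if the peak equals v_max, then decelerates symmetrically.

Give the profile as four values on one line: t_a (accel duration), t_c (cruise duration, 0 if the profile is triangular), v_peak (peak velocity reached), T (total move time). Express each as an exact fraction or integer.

t_a=1 t_c=0 v_peak=3/2 T=2

v_max²/a_max = (17/2)²/(3/2) = 289/6
3/2 < 289/6 so t_c = 0
v_peak = √(3/2·3/2) = √(9/4) = 3/2
t_a = (3/2)/(3/2) = 1; t_c = 0
T = 2·1 = 2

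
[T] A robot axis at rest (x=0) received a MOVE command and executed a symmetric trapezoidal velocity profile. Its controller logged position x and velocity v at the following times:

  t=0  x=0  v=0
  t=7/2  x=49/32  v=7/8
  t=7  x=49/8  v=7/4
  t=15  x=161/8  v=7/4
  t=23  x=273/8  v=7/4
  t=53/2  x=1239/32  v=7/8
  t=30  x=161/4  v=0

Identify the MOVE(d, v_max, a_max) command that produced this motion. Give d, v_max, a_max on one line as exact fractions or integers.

final state: t=30, x=161/4, v=0 → d = 161/4
a_max = (7/8−0)/(7/2−0) = 1/4
max v = 7/4 over t∈[7,23] → v_max = 7/4
check: 7/4·(7+16) = 161/4 ✓

d=161/4 v_max=7/4 a_max=1/4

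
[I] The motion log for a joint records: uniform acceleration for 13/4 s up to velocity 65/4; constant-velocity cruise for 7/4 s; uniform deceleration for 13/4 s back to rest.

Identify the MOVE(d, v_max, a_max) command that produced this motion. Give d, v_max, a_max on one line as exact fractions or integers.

a_max = (65/4)/(13/4) = 5
d_a = ½·65/4·13/4 = 845/32; d_c = 65/4·7/4 = 455/16
d = 2·845/32 + 455/16 = 325/4
t_c = 7/4 > 0 so v_max = 65/4

d=325/4 v_max=65/4 a_max=5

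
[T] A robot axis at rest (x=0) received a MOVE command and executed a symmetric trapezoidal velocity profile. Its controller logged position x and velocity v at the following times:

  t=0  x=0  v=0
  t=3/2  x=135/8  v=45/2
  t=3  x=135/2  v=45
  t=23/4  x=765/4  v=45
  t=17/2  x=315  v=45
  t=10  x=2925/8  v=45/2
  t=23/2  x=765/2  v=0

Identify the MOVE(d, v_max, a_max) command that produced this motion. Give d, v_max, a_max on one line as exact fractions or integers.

final state: t=23/2, x=765/2, v=0 → d = 765/2
a_max = (45/2−0)/(3/2−0) = 15
max v = 45 over t∈[3,17/2] → v_max = 45
check: 45·(3+11/2) = 765/2 ✓

d=765/2 v_max=45 a_max=15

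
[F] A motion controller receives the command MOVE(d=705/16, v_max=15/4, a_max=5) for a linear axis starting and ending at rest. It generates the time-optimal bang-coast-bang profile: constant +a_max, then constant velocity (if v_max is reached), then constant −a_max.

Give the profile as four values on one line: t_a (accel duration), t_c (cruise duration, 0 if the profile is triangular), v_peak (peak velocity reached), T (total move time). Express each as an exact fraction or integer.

t_a=3/4 t_c=11 v_peak=15/4 T=25/2

vₘ²/aₘ = (15/4)²/5 = 45/16
705/16 ≥ 45/16 so v_max reached
t_a = (15/4)/5 = 3/4; v_peak = 15/4
d_cruise = 705/16 − 45/16 = 165/4; t_c = (165/4)/(15/4) = 11
T = 2·3/4 + 11 = 25/2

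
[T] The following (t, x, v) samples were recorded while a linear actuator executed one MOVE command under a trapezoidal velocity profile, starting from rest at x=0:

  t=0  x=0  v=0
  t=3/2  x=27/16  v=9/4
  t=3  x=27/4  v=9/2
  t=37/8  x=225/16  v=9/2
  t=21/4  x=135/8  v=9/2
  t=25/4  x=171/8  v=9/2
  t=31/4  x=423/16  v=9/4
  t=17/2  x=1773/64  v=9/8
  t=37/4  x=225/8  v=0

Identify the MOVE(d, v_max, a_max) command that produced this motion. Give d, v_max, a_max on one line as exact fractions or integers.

d=225/8 v_max=9/2 a_max=3/2

final state: t=37/4, x=225/8, v=0 → d = 225/8
a_max = (9/4−0)/(3/2−0) = 3/2
max v = 9/2 over t∈[3,25/4] → v_max = 9/2
check: 9/2·(3+13/4) = 225/8 ✓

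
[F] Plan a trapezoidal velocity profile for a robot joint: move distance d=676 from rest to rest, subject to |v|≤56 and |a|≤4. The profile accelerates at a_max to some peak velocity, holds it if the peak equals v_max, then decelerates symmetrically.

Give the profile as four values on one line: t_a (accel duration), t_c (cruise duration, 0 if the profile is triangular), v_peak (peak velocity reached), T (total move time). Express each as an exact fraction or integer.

vₘ²/aₘ = 56²/4 = 784
676 < 784 so t_c = 0
v_peak = √(676·4) = √2704 = 52
t_a = 52/4 = 13; t_c = 0
T = 2·13 = 26

t_a=13 t_c=0 v_peak=52 T=26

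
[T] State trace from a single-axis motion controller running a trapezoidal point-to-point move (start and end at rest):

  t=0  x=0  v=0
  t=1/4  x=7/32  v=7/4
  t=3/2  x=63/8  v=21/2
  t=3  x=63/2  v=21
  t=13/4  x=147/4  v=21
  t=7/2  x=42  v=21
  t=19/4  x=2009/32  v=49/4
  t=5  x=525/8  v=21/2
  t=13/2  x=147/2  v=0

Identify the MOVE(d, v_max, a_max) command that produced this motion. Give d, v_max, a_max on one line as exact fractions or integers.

final state: t=13/2, x=147/2, v=0 → d = 147/2
a_max = (7/4−0)/(1/4−0) = 7
max v = 21 over t∈[3,7/2] → v_max = 21
check: 21·(3+1/2) = 147/2 ✓

d=147/2 v_max=21 a_max=7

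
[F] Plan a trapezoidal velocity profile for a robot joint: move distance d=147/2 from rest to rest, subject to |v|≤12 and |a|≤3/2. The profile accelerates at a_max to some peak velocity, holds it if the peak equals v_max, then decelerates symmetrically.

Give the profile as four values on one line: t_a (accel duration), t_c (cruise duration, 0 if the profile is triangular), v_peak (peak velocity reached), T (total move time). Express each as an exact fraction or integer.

t_a=7 t_c=0 v_peak=21/2 T=14

vₘ²/aₘ = 12²/(3/2) = 96
147/2 < 96 ⇒ no cruise
v_peak = √(147/2·3/2) = √(441/4) = 21/2
t_a = (21/2)/(3/2) = 7; t_c = 0
T = 2·7 = 14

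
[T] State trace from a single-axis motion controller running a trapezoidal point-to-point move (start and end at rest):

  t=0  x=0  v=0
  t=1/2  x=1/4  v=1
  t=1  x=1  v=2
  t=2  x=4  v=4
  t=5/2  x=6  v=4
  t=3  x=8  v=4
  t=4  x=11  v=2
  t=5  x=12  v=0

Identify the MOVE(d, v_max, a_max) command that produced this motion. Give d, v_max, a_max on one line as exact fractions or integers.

d=12 v_max=4 a_max=2

final state: t=5, x=12, v=0 → d = 12
a_max = (1−0)/(1/2−0) = 2
max v = 4 over t∈[2,3] → v_max = 4
check: 4·(2+1) = 12 ✓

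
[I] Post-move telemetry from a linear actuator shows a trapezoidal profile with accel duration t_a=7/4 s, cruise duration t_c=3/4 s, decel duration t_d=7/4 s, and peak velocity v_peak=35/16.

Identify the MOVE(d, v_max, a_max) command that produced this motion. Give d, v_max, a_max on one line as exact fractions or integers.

a_max = (35/16)/(7/4) = 5/4
d_a = ½·35/16·7/4 = 245/128; d_c = 35/16·3/4 = 105/64
d = 2·245/128 + 105/64 = 175/32
t_c = 3/4 > 0 ⇒ limit active, v_max = 35/16

d=175/32 v_max=35/16 a_max=5/4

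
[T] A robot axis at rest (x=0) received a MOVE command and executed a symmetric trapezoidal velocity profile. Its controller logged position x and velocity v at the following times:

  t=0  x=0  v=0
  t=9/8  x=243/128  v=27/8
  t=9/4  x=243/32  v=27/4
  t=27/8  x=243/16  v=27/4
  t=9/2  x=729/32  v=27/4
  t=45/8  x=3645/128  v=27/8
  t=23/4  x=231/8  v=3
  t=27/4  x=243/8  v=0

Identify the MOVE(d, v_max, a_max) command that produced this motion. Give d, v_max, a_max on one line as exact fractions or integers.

d=243/8 v_max=27/4 a_max=3

final state: t=27/4, x=243/8, v=0 → d = 243/8
a_max = (27/8−0)/(9/8−0) = 3
max v = 27/4 over t∈[9/4,9/2] → v_max = 27/4
check: 27/4·(9/4+9/4) = 243/8 ✓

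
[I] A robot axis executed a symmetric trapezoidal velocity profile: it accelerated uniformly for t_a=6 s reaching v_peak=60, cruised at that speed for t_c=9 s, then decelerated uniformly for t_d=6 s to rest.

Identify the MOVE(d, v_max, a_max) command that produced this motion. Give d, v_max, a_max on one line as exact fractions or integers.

d=900 v_max=60 a_max=10

a_max = 60/6 = 10
d_a = ½·60·6 = 180; d_c = 60·9 = 540
d = 2·180 + 540 = 900
t_c = 9 > 0 so v_max = 60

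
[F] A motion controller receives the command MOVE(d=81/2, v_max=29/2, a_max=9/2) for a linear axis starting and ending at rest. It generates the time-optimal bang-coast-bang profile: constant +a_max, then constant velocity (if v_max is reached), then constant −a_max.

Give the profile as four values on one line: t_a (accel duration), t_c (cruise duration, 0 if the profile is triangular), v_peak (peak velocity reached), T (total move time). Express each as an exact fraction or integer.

vₘ²/aₘ = (29/2)²/(9/2) = 841/18
81/2 < 841/18 so t_c = 0
v_peak = √(81/2·9/2) = √(729/4) = 27/2
t_a = (27/2)/(9/2) = 3; t_c = 0
T = 2·3 = 6

t_a=3 t_c=0 v_peak=27/2 T=6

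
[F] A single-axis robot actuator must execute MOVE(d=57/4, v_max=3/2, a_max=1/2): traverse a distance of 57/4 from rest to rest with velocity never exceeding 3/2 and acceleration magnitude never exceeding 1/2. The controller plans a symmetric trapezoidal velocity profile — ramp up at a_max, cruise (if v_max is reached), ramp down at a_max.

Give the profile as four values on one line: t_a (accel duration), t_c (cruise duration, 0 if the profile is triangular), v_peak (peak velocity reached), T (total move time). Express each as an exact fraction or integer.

vₘ²/aₘ = (3/2)²/(1/2) = 9/2
57/4 ≥ 9/2 → trapezoidal
t_a = (3/2)/(1/2) = 3; v_peak = 3/2
d_cruise = 57/4 − 9/2 = 39/4; t_c = (39/4)/(3/2) = 13/2
T = 2·3 + 13/2 = 25/2

t_a=3 t_c=13/2 v_peak=3/2 T=25/2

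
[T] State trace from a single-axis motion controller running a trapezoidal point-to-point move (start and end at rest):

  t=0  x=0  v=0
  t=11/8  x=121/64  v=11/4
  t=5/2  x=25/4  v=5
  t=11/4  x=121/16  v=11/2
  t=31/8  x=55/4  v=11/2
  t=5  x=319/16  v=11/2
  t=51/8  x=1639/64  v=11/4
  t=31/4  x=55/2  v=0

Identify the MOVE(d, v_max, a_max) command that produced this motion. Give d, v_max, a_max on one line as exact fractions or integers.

final state: t=31/4, x=55/2, v=0 → d = 55/2
a_max = (11/4−0)/(11/8−0) = 2
max v = 11/2 over t∈[11/4,5] → v_max = 11/2
check: 11/2·(11/4+9/4) = 55/2 ✓

d=55/2 v_max=11/2 a_max=2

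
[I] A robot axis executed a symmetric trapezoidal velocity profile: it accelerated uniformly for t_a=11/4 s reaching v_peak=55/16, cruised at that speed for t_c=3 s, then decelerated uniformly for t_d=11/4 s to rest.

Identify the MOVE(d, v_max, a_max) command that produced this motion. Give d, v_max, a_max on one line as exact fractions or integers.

a_max = (55/16)/(11/4) = 5/4
d_a = ½·55/16·11/4 = 605/128; d_c = 55/16·3 = 165/16
d = 2·605/128 + 165/16 = 1265/64
t_c = 3 > 0 so v_max = 55/16

d=1265/64 v_max=55/16 a_max=5/4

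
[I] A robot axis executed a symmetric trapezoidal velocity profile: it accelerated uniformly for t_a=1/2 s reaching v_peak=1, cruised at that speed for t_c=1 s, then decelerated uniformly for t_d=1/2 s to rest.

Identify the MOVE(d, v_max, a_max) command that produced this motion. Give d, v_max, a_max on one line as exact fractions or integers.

d=3/2 v_max=1 a_max=2

a_max = 1/(1/2) = 2
d_a = ½·1·1/2 = 1/4; d_c = 1·1 = 1
d = 2·1/4 + 1 = 3/2
t_c = 1 > 0 ⇒ limit active, v_max = 1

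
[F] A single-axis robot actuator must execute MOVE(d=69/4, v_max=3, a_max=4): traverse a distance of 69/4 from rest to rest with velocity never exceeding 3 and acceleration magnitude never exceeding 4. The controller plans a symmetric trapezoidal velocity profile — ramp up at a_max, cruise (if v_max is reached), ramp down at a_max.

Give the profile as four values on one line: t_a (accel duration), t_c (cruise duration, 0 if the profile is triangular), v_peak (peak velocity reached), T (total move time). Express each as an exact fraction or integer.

t_a=3/4 t_c=5 v_peak=3 T=13/2

(v_max)²/a_max = 3²/4 = 9/4
69/4 ≥ 9/4 → trapezoidal
t_a = 3/4; v_peak = 3
d_cruise = 69/4 − 9/4 = 15; t_c = 15/3 = 5
T = 2·3/4 + 5 = 13/2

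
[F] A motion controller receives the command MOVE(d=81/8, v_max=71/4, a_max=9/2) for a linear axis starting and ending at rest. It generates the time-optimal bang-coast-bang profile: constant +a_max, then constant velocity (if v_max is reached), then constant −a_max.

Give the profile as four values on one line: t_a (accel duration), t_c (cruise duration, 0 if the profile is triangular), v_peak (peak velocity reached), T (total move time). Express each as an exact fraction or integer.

(v_max)²/a_max = (71/4)²/(9/2) = 5041/72
81/8 < 5041/72 so t_c = 0
v_peak = √(81/8·9/2) = √(729/16) = 27/4
t_a = (27/4)/(9/2) = 3/2; t_c = 0
T = 2·3/2 = 3

t_a=3/2 t_c=0 v_peak=27/4 T=3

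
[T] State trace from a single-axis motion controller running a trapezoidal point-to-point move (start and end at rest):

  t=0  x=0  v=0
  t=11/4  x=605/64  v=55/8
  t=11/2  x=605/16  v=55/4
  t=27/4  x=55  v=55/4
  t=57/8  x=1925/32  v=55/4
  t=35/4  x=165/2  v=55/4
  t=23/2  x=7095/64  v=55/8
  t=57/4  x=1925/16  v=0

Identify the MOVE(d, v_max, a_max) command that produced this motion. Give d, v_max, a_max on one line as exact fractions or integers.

final state: t=57/4, x=1925/16, v=0 → d = 1925/16
a_max = (55/8−0)/(11/4−0) = 5/2
max v = 55/4 over t∈[11/2,35/4] → v_max = 55/4
check: 55/4·(11/2+13/4) = 1925/16 ✓

d=1925/16 v_max=55/4 a_max=5/2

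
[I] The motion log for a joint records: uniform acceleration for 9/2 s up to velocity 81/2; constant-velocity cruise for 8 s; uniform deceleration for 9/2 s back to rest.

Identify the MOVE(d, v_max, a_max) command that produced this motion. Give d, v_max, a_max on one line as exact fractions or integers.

d=2025/4 v_max=81/2 a_max=9

a_max = (81/2)/(9/2) = 9
d_a = ½·81/2·9/2 = 729/8; d_c = 81/2·8 = 324
d = 2·729/8 + 324 = 2025/4
t_c = 8 > 0 so v_max = 81/2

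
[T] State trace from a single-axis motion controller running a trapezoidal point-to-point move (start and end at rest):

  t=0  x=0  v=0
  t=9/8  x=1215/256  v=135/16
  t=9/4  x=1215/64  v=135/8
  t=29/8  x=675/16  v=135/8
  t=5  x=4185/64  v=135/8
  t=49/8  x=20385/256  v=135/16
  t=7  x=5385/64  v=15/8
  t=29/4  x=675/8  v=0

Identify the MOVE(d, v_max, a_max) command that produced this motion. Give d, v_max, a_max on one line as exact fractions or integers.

final state: t=29/4, x=675/8, v=0 → d = 675/8
a_max = (135/16−0)/(9/8−0) = 15/2
max v = 135/8 over t∈[9/4,5] → v_max = 135/8
check: 135/8·(9/4+11/4) = 675/8 ✓

d=675/8 v_max=135/8 a_max=15/2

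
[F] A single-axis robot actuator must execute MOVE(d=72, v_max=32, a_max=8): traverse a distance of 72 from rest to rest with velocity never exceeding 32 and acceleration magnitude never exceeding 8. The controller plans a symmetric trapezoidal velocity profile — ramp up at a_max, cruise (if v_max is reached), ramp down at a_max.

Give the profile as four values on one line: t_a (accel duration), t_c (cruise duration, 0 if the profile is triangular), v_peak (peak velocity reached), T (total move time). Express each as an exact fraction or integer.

t_a=3 t_c=0 v_peak=24 T=6

vₘ²/aₘ = 32²/8 = 128
72 < 128 → triangular
v_peak = √(72·8) = √576 = 24
t_a = 24/8 = 3; t_c = 0
T = 2·3 = 6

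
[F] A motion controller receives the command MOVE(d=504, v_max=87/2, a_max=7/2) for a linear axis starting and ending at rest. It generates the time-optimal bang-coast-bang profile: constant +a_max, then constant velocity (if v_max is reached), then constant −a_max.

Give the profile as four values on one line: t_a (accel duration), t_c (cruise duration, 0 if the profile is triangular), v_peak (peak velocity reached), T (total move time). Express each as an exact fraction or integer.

(v_max)²/a_max = (87/2)²/(7/2) = 7569/14
504 < 7569/14 → triangular
v_peak = √(504·7/2) = √1764 = 42
t_a = 42/(7/2) = 12; t_c = 0
T = 2·12 = 24

t_a=12 t_c=0 v_peak=42 T=24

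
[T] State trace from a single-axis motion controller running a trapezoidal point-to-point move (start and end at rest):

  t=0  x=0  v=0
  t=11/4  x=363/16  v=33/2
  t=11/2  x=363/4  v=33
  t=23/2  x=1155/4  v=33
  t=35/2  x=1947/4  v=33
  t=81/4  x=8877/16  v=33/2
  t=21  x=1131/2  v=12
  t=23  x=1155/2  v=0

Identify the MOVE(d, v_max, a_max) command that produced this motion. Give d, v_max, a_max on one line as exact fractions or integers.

final state: t=23, x=1155/2, v=0 → d = 1155/2
a_max = (33/2−0)/(11/4−0) = 6
max v = 33 over t∈[11/2,35/2] → v_max = 33
check: 33·(11/2+12) = 1155/2 ✓

d=1155/2 v_max=33 a_max=6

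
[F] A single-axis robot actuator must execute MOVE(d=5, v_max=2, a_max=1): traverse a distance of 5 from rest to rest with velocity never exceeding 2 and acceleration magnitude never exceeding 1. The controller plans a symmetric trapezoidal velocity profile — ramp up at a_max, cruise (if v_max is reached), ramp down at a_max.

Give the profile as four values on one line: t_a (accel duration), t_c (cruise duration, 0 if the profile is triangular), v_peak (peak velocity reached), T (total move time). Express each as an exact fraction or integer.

t_a=2 t_c=1/2 v_peak=2 T=9/2

v_max²/a_max = 2²/1 = 4
5 ≥ 4 ⇒ cruise phase
t_a = 2/1 = 2; v_peak = 2
d_cruise = 5 − 4 = 1; t_c = 1/2
T = 2·2 + 1/2 = 9/2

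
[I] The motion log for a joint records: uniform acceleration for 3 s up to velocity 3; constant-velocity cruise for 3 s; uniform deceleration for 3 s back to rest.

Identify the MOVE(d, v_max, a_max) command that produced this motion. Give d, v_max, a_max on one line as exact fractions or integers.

d=18 v_max=3 a_max=1

a_max = 3/3 = 1
d_a = ½·3·3 = 9/2; d_c = 3·3 = 9
d = 2·9/2 + 9 = 18
t_c = 3 > 0 so v_max = 3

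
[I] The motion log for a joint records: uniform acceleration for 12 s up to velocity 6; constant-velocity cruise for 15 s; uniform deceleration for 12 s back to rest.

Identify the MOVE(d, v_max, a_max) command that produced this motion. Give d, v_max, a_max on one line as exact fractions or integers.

d=162 v_max=6 a_max=1/2

a_max = 6/12 = 1/2
d_a = ½·6·12 = 36; d_c = 6·15 = 90
d = 2·36 + 90 = 162
t_c = 15 > 0 ⇒ limit active, v_max = 6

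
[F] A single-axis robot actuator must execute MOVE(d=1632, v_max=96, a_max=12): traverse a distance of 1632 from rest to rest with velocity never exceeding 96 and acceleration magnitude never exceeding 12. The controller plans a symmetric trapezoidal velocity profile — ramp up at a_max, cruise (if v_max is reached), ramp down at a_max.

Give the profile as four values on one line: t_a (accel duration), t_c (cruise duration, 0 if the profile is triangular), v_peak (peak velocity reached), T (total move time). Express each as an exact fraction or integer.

t_a=8 t_c=9 v_peak=96 T=25

v_max²/a_max = 96²/12 = 768
1632 ≥ 768 ⇒ cruise phase
t_a = 96/12 = 8; v_peak = 96
d_cruise = 1632 − 768 = 864; t_c = 864/96 = 9
T = 2·8 + 9 = 25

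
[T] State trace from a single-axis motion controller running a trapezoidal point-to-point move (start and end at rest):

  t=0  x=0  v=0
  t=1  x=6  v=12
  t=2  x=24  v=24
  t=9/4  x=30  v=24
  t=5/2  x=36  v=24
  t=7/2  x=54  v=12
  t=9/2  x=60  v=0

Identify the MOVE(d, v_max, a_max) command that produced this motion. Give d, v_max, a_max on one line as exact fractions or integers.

final state: t=9/2, x=60, v=0 → d = 60
a_max = (12−0)/(1−0) = 12
max v = 24 over t∈[2,5/2] → v_max = 24
check: 24·(2+1/2) = 60 ✓

d=60 v_max=24 a_max=12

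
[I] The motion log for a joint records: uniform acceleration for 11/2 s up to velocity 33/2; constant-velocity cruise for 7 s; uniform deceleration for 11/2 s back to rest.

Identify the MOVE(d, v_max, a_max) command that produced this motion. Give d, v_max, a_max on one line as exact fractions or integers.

d=825/4 v_max=33/2 a_max=3

a_max = (33/2)/(11/2) = 3
d_a = ½·33/2·11/2 = 363/8; d_c = 33/2·7 = 231/2
d = 2·363/8 + 231/2 = 825/4
t_c = 7 > 0 ⇒ limit active, v_max = 33/2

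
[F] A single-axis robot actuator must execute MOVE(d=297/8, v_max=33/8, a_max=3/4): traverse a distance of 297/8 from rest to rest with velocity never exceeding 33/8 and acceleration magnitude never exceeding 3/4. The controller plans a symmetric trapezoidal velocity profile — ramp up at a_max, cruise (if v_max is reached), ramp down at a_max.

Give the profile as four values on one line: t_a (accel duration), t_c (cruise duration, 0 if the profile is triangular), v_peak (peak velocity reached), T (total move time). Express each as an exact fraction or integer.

vₘ²/aₘ = (33/8)²/(3/4) = 363/16
297/8 ≥ 363/16 → trapezoidal
t_a = (33/8)/(3/4) = 11/2; v_peak = 33/8
d_cruise = 297/8 − 363/16 = 231/16; t_c = (231/16)/(33/8) = 7/2
T = 2·11/2 + 7/2 = 29/2

t_a=11/2 t_c=7/2 v_peak=33/8 T=29/2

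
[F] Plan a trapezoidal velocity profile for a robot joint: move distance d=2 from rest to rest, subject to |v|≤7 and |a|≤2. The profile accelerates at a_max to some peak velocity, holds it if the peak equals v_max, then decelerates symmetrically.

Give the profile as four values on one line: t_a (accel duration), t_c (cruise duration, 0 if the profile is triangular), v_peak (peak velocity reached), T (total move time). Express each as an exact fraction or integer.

vₘ²/aₘ = 7²/2 = 49/2
2 < 49/2 ⇒ no cruise
v_peak = √(2·2) = √4 = 2
t_a = 2/2 = 1; t_c = 0
T = 2·1 = 2

t_a=1 t_c=0 v_peak=2 T=2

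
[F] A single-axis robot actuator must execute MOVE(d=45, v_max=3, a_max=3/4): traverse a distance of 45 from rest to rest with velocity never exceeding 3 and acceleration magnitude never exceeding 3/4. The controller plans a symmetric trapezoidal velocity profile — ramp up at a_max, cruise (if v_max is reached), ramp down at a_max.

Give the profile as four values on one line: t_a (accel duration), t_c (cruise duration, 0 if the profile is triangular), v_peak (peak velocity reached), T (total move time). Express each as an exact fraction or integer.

vₘ²/aₘ = 3²/(3/4) = 12
45 ≥ 12 so v_max reached
t_a = 3/(3/4) = 4; v_peak = 3
d_cruise = 45 − 12 = 33; t_c = 33/3 = 11
T = 2·4 + 11 = 19

t_a=4 t_c=11 v_peak=3 T=19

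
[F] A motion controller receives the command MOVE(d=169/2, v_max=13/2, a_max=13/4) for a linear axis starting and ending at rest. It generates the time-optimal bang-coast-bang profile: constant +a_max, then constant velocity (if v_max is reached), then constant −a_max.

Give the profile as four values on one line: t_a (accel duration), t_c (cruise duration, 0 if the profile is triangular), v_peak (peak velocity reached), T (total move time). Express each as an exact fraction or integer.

v_max²/a_max = (13/2)²/(13/4) = 13
169/2 ≥ 13 so v_max reached
t_a = (13/2)/(13/4) = 2; v_peak = 13/2
d_cruise = 169/2 − 13 = 143/2; t_c = (143/2)/(13/2) = 11
T = 2·2 + 11 = 15

t_a=2 t_c=11 v_peak=13/2 T=15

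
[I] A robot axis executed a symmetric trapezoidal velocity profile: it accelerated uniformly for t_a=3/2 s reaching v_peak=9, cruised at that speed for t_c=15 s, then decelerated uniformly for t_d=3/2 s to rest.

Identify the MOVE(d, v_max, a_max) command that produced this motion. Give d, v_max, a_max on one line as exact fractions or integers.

d=297/2 v_max=9 a_max=6

a_max = 9/(3/2) = 6
d_a = ½·9·3/2 = 27/4; d_c = 9·15 = 135
d = 2·27/4 + 135 = 297/2
t_c = 15 > 0 so v_max = 9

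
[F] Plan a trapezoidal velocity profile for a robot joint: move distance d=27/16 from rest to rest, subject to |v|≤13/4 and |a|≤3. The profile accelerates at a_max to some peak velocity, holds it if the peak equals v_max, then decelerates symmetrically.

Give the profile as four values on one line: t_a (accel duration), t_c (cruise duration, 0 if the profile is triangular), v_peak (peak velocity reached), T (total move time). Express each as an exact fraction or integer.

vₘ²/aₘ = (13/4)²/3 = 169/48
27/16 < 169/48 ⇒ no cruise
v_peak = √(27/16·3) = √(81/16) = 9/4
t_a = (9/4)/3 = 3/4; t_c = 0
T = 2·3/4 = 3/2

t_a=3/4 t_c=0 v_peak=9/4 T=3/2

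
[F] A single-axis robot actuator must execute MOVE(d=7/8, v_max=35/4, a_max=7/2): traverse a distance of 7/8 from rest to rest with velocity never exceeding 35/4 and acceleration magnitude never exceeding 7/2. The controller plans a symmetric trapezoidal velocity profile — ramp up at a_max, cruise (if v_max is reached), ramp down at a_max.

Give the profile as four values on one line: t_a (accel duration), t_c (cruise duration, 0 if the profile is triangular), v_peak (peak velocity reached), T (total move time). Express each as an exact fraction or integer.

v_max²/a_max = (35/4)²/(7/2) = 175/8
7/8 < 175/8 so t_c = 0
v_peak = √(7/8·7/2) = √(49/16) = 7/4
t_a = (7/4)/(7/2) = 1/2; t_c = 0
T = 2·1/2 = 1

t_a=1/2 t_c=0 v_peak=7/4 T=1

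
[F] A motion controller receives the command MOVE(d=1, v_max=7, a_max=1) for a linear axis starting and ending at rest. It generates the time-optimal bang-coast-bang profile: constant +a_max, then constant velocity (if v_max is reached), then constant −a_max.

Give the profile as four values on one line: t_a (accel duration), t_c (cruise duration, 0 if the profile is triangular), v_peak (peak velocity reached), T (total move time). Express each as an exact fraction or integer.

(v_max)²/a_max = 7²/1 = 49
1 < 49 so t_c = 0
v_peak = √(1·1) = √1 = 1
t_a = 1/1 = 1; t_c = 0
T = 2·1 = 2

t_a=1 t_c=0 v_peak=1 T=2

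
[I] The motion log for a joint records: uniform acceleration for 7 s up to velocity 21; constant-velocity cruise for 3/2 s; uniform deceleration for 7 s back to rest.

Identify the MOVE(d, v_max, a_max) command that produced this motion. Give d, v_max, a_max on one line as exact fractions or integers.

d=357/2 v_max=21 a_max=3

a_max = 21/7 = 3
d_a = ½·21·7 = 147/2; d_c = 21·3/2 = 63/2
d = 2·147/2 + 63/2 = 357/2
t_c = 3/2 > 0 so v_max = 21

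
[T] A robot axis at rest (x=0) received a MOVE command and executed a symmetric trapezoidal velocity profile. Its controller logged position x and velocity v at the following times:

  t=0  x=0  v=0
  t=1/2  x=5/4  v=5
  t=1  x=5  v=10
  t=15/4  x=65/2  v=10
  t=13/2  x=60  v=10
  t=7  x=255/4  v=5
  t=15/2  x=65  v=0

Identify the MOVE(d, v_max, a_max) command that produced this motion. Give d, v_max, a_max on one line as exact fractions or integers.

final state: t=15/2, x=65, v=0 → d = 65
a_max = (5−0)/(1/2−0) = 10
max v = 10 over t∈[1,13/2] → v_max = 10
check: 10·(1+11/2) = 65 ✓

d=65 v_max=10 a_max=10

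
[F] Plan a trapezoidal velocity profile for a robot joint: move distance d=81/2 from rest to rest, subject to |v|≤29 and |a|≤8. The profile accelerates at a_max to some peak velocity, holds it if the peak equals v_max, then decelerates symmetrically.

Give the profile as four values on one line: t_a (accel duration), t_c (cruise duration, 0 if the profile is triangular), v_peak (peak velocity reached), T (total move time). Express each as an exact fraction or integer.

(v_max)²/a_max = 29²/8 = 841/8
81/2 < 841/8 so t_c = 0
v_peak = √(81/2·8) = √324 = 18
t_a = 18/8 = 9/4; t_c = 0
T = 2·9/4 = 9/2

t_a=9/4 t_c=0 v_peak=18 T=9/2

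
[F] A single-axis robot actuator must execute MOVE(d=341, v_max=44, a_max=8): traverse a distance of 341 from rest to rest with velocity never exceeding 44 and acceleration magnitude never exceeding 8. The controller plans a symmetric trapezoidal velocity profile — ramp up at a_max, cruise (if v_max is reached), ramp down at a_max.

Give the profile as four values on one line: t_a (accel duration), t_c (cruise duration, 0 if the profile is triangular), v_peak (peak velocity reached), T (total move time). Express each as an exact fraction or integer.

(v_max)²/a_max = 44²/8 = 242
341 ≥ 242 → trapezoidal
t_a = 44/8 = 11/2; v_peak = 44
d_cruise = 341 − 242 = 99; t_c = 99/44 = 9/4
T = 2·11/2 + 9/4 = 53/4

t_a=11/2 t_c=9/4 v_peak=44 T=53/4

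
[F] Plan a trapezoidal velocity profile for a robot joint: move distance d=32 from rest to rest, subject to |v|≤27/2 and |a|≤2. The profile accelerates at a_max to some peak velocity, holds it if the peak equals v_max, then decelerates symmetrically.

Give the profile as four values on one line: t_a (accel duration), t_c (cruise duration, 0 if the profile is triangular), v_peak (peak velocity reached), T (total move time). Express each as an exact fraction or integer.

t_a=4 t_c=0 v_peak=8 T=8

vₘ²/aₘ = (27/2)²/2 = 729/8
32 < 729/8 ⇒ no cruise
v_peak = √(32·2) = √64 = 8
t_a = 8/2 = 4; t_c = 0
T = 2·4 = 8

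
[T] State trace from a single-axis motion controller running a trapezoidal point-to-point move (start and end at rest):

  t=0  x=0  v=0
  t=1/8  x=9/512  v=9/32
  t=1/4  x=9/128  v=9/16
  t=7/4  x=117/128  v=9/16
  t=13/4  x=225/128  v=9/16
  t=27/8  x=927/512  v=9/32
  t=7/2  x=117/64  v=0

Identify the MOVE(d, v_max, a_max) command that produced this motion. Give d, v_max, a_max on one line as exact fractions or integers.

d=117/64 v_max=9/16 a_max=9/4

final state: t=7/2, x=117/64, v=0 → d = 117/64
a_max = (9/32−0)/(1/8−0) = 9/4
max v = 9/16 over t∈[1/4,13/4] → v_max = 9/16
check: 9/16·(1/4+3) = 117/64 ✓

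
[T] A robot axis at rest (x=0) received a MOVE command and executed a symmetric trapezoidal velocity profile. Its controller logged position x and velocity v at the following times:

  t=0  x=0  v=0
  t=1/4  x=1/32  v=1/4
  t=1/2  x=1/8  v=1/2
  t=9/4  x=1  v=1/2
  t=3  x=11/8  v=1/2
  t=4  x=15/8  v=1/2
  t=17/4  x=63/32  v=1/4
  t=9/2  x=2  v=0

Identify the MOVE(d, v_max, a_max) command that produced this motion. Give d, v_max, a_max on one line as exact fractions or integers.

final state: t=9/2, x=2, v=0 → d = 2
a_max = (1/4−0)/(1/4−0) = 1
max v = 1/2 over t∈[1/2,4] → v_max = 1/2
check: 1/2·(1/2+7/2) = 2 ✓

d=2 v_max=1/2 a_max=1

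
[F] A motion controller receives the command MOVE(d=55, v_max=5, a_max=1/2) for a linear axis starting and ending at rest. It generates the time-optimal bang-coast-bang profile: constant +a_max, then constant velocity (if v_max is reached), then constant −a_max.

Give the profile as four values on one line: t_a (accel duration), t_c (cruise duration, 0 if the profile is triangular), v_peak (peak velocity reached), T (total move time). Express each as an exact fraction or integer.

vₘ²/aₘ = 5²/(1/2) = 50
55 ≥ 50 → trapezoidal
t_a = 5/(1/2) = 10; v_peak = 5
d_cruise = 55 − 50 = 5; t_c = 5/5 = 1
T = 2·10 + 1 = 21

t_a=10 t_c=1 v_peak=5 T=21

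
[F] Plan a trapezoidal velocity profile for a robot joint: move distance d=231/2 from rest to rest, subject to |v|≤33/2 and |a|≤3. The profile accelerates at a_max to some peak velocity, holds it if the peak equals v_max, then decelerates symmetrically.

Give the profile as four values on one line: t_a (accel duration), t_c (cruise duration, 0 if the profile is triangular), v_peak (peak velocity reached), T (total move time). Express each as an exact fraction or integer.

t_a=11/2 t_c=3/2 v_peak=33/2 T=25/2

v_max²/a_max = (33/2)²/3 = 363/4
231/2 ≥ 363/4 → trapezoidal
t_a = (33/2)/3 = 11/2; v_peak = 33/2
d_cruise = 231/2 − 363/4 = 99/4; t_c = (99/4)/(33/2) = 3/2
T = 2·11/2 + 3/2 = 25/2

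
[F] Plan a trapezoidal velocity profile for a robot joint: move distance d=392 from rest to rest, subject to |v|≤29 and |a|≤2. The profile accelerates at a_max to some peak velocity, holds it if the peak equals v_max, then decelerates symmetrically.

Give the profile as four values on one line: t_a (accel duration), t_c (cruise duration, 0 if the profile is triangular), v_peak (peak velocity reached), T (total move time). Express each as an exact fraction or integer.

t_a=14 t_c=0 v_peak=28 T=28

vₘ²/aₘ = 29²/2 = 841/2
392 < 841/2 ⇒ no cruise
v_peak = √(392·2) = √784 = 28
t_a = 28/2 = 14; t_c = 0
T = 2·14 = 28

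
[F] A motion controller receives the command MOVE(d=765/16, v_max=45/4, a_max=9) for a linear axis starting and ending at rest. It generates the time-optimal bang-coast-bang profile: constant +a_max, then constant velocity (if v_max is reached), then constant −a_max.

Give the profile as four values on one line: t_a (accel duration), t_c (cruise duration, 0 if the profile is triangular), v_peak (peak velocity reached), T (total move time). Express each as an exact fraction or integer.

vₘ²/aₘ = (45/4)²/9 = 225/16
765/16 ≥ 225/16 → trapezoidal
t_a = (45/4)/9 = 5/4; v_peak = 45/4
d_cruise = 765/16 − 225/16 = 135/4; t_c = (135/4)/(45/4) = 3
T = 2·5/4 + 3 = 11/2

t_a=5/4 t_c=3 v_peak=45/4 T=11/2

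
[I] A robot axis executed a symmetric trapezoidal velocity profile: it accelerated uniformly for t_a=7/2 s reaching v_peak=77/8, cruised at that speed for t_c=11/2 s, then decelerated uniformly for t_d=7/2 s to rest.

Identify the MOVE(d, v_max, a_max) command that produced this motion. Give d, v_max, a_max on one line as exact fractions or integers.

d=693/8 v_max=77/8 a_max=11/4

a_max = (77/8)/(7/2) = 11/4
d_a = ½·77/8·7/2 = 539/32; d_c = 77/8·11/2 = 847/16
d = 2·539/32 + 847/16 = 693/8
t_c = 11/2 > 0 ⇒ limit active, v_max = 77/8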